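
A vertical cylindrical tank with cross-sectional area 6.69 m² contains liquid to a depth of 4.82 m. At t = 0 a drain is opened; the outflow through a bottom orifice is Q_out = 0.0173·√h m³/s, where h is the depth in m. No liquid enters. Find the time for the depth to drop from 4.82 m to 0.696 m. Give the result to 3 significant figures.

1050 s

A dh/dt = −Q_out = −0.0173 √h.
Separate and integrate: 2(√h − √h₀) = −(0.0173/A) t.
t = 2A(√h₀ − √h)/0.0173 = 2·6.69·(√4.82 − √0.696)/0.0173
  = 13.380 × (2.1954 − 0.83427) / 0.0173 = 1052.8 s.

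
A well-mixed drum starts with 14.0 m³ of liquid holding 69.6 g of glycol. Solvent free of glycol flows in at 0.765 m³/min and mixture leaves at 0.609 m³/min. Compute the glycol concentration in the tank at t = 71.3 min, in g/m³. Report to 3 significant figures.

0.283 g/m³

Total volume: dV/dt = Q_in − Q_out = 0.15600 m³/min, so V(t) = 14.0 + 0.15600 t and V(71.3) = 25.123 m³.
No glycol enters, so dm/dt = −Q_out · (m/V).
Separate: dm/m = −Q_out dt/V(t) ⇒ ln(m/m₀) = −(Q_out/(Q_in−Q_out)) ln(V/V₀).
m = m₀ (V₀/V)^(Q_out/(Q_in−Q_out)) = 69.6 × (14.0/25.123)^(3.9038) = 7.1001 g.
C = m/V = 7.1001/25.123 = 0.28262 g/m³.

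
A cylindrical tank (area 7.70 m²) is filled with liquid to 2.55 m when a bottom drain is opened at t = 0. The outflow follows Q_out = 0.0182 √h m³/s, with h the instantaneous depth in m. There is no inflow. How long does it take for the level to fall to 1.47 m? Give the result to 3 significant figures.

325 s

Unsteady balance on liquid volume: A dh/dt = −0.0182 √h.
Separate and integrate: 2(√h − √h₀) = −(0.0182/A) t.
t = 2A(√h₀ − √h)/0.0182 = 2·7.70·(√2.55 − √1.47)/0.0182
  = 15.400 × (1.5969 − 1.2124) / 0.0182 = 325.29 s.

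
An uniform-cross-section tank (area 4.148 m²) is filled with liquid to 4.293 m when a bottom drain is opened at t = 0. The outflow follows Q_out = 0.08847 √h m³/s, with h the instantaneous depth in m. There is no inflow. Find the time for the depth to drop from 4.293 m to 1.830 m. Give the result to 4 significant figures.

A dh/dt = −Q_out = −0.08847 √h.
∫ h^(−1/2) dh = −(0.08847/A) ∫ dt, giving 2√h = 2√h₀ − (0.08847/A) t.
t = 2A(√h₀ − √h)/0.08847 = 2·4.148·(√4.293 − √1.830)/0.08847
  = 8.29600 × (2.07196 − 1.35277) / 0.08847 = 67.4389 s.

67.44 s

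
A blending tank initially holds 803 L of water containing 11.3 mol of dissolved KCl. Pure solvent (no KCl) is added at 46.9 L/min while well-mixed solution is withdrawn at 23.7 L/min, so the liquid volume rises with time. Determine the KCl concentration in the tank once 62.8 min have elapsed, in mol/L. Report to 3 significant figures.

Let m(t) be the amount of KCl. Volume: V(t) = V₀ + (Q_in − Q_out) t = 803 + 23.200 t; V(62.8) = 2260.0 L.
Species balance (pure solvent in): dm/dt = −Q_out · m/V(t).
Separate: dm/m = −Q_out dt/V(t) ⇒ ln(m/m₀) = −(Q_out/(Q_in−Q_out)) ln(V/V₀).
m = m₀ (V₀/V)^(Q_out/(Q_in−Q_out)) = 11.3 × (803/2260.0)^(1.0216) = 3.9265 mol.
C = m/V = 3.9265/2260.0 = 0.0017374 mol/L.

0.00174 mol/L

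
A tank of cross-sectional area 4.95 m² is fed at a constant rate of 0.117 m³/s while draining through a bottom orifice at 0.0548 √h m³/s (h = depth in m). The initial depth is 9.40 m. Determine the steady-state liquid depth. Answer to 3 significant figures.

Unsteady balance on liquid volume: A dh/dt = Q_in − 0.0548 √h. At steady state dh/dt = 0:
Q_in = 0.0548 √h_ss ⇒ √h_ss = 0.117/0.0548 = 2.1350.
h_ss = 2.1350² = 4.5584 m. (Since h₀ = 9.40 m > h_ss, the level will fall toward this value.)

4.56 m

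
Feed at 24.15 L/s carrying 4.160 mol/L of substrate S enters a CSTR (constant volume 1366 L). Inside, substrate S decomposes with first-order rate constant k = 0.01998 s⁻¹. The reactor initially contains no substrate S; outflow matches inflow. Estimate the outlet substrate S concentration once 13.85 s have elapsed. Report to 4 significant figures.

V dC/dt = Q(C_in − C) − k V C.
dC/dt = (Q/V) C_in − (Q/V + k) C; effective rate a = Q/V + k = 0.0176794 + 0.01998 = 0.0376594 s⁻¹.
C_ss = Q C_in/(Q + kV) = 1.95293 mol/L; C(t) = C_ss + (C₀ − C_ss) e^(−a t).
C(13.85) = 1.95293 + (-1.95293)·e^(−0.0376594·13.85) = 1.95293 + (-1.95293)·0.593581 = 0.793709 mol/L.

0.7937 mol/L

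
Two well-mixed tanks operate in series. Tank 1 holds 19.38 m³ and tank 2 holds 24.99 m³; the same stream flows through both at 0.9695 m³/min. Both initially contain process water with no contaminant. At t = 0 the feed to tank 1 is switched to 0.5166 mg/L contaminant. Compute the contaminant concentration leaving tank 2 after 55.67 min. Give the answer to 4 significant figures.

Time constants: τᵢ = Vᵢ/Q for each well-mixed tank.
τ₁ = 19.38/0.9695 = 19.9897 min; τ₂ = 24.99/0.9695 = 25.7762 min.
Solving the cascade with C₁(0)=C₂(0)=0 gives C₂(t) = C_in[1 − (τ₁ e^(−t/τ₁) − τ₂ e^(−t/τ₂))/(τ₁ − τ₂)].
At t = 55.67: e^(−t/τ₁) = 0.0617330, e^(−t/τ₂) = 0.115354.
C₂ = 0.5166·[1 − (19.9897·0.0617330 − 25.7762·0.115354)/(-5.78649)] = 0.5166·0.699408 = 0.361314 mg/L.

0.3613 mg/L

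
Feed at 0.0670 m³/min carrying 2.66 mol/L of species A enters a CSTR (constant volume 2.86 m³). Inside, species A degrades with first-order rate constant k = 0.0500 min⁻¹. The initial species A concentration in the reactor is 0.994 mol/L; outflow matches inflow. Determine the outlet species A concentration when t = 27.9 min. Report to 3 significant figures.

Accumulation = in − out − consumed: V dC/dt = Q C_in − Q C − k V C.
dC/dt = (Q/V) C_in − (Q/V + k) C; effective rate a = Q/V + k = 0.023427 + 0.0500 = 0.073427 min⁻¹.
C_ss = Q C_in/(Q + kV) = 0.84867 mol/L; C(t) = C_ss + (C₀ − C_ss) e^(−a t).
C(27.9) = 0.84867 + (0.14533)·e^(−0.073427·27.9) = 0.84867 + (0.14533)·0.12892 = 0.86740 mol/L.

0.867 mol/L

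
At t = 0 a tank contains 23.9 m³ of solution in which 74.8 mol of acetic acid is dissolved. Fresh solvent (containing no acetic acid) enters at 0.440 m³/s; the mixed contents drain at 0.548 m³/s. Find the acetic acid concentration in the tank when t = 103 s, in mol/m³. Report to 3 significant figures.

0.244 mol/m³

Total volume: dV/dt = Q_in − Q_out = -0.10800 m³/s, so V(t) = 23.9 − 0.10800 t and V(103) = 12.776 m³.
Solute balance: dm/dt = 0 − Q_out C = −Q_out m/V(t).
dm/m = −Q_out dt/(V₀ − 0.10800 t); integrating gives ln(m/m₀) = −(Q_out/(Q_in−Q_out)) ln(V/V₀).
m = m₀ (V₀/V)^(Q_out/(Q_in−Q_out)) = 74.8 × (23.9/12.776)^(-5.0741) = 3.1170 mol.
C = m/V = 3.1170/12.776 = 0.24397 mol/m³.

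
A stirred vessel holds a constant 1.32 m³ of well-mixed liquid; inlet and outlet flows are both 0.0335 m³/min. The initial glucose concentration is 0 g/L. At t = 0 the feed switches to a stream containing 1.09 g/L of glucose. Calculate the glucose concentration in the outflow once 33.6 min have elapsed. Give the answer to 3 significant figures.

Species balance on the tank: V dC/dt = Q(C_in − C).
So dC/dt = (C_in − C)/τ with τ = V/Q = 1.32/0.0335 = 39.403 min.
This is linear first-order; C(t) = C_in + (C₀ − C_in) e^(−t/τ).
C(33.6) = 1.09 + (0 − 1.09)·e^(−33.6/39.403) = 1.09 + (-1.0900)·0.42625 = 0.62539 g/L.

0.625 g/L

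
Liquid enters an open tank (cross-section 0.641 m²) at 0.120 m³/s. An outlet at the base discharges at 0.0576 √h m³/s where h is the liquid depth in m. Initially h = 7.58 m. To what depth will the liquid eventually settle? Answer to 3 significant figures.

4.34 m

A dh/dt = Q_in − 0.0576 √h. Steady state requires inflow = outflow:
Q_in = 0.0576 √h_ss ⇒ √h_ss = 0.120/0.0576 = 2.0833.
h_ss = 2.0833² = 4.3403 m. (Since h₀ = 7.58 m > h_ss, the level will fall toward this value.)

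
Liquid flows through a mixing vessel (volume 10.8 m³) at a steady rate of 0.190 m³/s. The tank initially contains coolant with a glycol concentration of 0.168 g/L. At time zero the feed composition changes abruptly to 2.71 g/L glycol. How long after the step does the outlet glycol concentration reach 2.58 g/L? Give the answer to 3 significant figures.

Species balance: V dC/dt = Q(C_in − C) ⇒ τ = V/Q = 56.842 s.
C(t) = C_in + (C₀ − C_in) e^(−t/τ). Set C = 2.58 and solve for t:
e^(−t/τ) = (C − C_in)/(C₀ − C_in) = (2.58 − 2.71)/(0.168 − 2.71) = 0.051141
t = −τ ln(…) = 56.842 × 2.9732 = 169.00 s.

169 s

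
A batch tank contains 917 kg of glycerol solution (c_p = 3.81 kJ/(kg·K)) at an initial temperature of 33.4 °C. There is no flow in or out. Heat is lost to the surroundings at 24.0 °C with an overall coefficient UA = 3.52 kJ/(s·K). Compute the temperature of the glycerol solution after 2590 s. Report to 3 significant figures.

24.7 °C

Lumped-capacitance energy balance: M c_p dT/dt = UA(T_amb − T).
dT/dt = (T_ss − T)/τ with T_ss = T_amb = 24.000 °C, τ = M c_p/UA = 917·3.81/3.52 = 992.55 s.
Integrating: T(t) = T_ss + (T₀ − T_ss) e^(−t/τ).
T(2590) = 24.000 + (9.4000)·0.073575 = 24.692 °C.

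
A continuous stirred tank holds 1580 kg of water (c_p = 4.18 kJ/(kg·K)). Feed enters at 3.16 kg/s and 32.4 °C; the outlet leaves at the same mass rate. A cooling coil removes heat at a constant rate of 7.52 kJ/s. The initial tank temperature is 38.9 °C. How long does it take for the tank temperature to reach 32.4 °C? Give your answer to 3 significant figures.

1260 s

Unsteady energy balance on the tank contents: M c_p dT/dt = ṁ c_p (T_in − T) − 7.52.
τ = M/ṁ = 500.00 s; T_ss = T_in − Q̇/(ṁ c_p) = 31.831 °C.
T(t) = T_ss + (T₀ − T_ss) e^(−t/τ). Set T = 32.4:
e^(−t/τ) = (32.4 − 31.831)/(38.9 − 31.831) = 0.080534
t = −500.00 · ln(0.080534) = 1259.5 s.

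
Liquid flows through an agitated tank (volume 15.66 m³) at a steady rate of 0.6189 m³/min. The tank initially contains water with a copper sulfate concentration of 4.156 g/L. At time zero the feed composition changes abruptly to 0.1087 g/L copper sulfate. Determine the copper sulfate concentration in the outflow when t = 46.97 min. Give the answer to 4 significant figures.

0.7411 g/L

Unsteady species balance (constant V, well mixed): V dC/dt = Q(C_in − C).
Time constant τ = V/Q = 15.66/0.6189 = 25.3030 min.
Integrating: C(t) = C_in + (C₀ − C_in) e^(−t/τ).
C(46.97) = 0.1087 + (4.156 − 0.1087)·e^(−46.97/25.3030) = 0.1087 + (4.04730)·0.156249 = 0.741086 g/L.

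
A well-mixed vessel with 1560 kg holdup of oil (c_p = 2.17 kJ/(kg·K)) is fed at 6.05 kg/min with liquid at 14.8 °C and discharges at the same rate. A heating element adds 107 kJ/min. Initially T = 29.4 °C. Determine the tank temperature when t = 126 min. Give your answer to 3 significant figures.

26.9 °C

M c_p dT/dt = ṁ c_p (T_in − T) + Q̇.
Rearrange: dT/dt = (T_ss − T)/τ with τ = M/ṁ = 257.85 min and T_ss = T_in + Q̇/(ṁ c_p) = 22.950 °C.
Integrating: T(t) = T_ss + (T₀ − T_ss) e^(−t/τ).
T(126) = 22.950 + (6.4498)·e^(−126/257.85) = 22.950 + (6.4498)·0.61345 = 26.907 °C.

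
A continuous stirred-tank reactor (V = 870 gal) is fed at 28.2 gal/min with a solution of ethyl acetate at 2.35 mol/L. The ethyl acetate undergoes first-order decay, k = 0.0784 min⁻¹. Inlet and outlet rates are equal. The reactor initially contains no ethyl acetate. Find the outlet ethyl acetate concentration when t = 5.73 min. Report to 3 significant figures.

0.323 mol/L

V dC/dt = Q(C_in − C) − k V C.
dC/dt = (Q/V) C_in − (Q/V + k) C; effective rate a = Q/V + k = 0.032414 + 0.0784 = 0.11081 min⁻¹.
C_ss = Q C_in/(Q + kV) = 0.68739 mol/L; C(t) = C_ss + (C₀ − C_ss) e^(−a t).
C(5.73) = 0.68739 + (-0.68739)·e^(−0.11081·5.73) = 0.68739 + (-0.68739)·0.52996 = 0.32310 mol/L.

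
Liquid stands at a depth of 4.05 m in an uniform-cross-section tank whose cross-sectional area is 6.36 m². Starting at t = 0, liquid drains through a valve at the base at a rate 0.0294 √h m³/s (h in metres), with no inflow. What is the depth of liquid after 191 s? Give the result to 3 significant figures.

2.47 m

Volume balance on the tank: A dh/dt = −0.0294 √h.
This is separable: 2 d(√h)/dt = −0.0294/A, so √h = √h₀ − (0.0294/(2A)) t.
√h = √4.05 − 0.0294·191/(2·6.36) = 2.0125 − 0.44146 = 1.5710.
h = 1.5710² = 2.4680 m.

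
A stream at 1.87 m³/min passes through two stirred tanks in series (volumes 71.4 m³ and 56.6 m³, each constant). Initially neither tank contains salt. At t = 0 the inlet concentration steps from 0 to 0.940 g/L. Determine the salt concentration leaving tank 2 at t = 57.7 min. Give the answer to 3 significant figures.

Species balance on tank i: dCᵢ/dt = (Cᵢ₋₁ − Cᵢ)/τᵢ with τᵢ = Vᵢ/Q.
τ₁ = 71.4/1.87 = 38.182 min; τ₂ = 56.6/1.87 = 30.267 min.
Solving the cascade with C₁(0)=C₂(0)=0 gives C₂(t) = C_in[1 − (τ₁ e^(−t/τ₁) − τ₂ e^(−t/τ₂))/(τ₁ − τ₂)].
At t = 57.7: e^(−t/τ₁) = 0.22065, e^(−t/τ₂) = 0.14862.
C₂ = 0.940·[1 − (38.182·0.22065 − 30.267·0.14862)/(7.9144)] = 0.940·0.50391 = 0.47367 g/L.

0.474 g/L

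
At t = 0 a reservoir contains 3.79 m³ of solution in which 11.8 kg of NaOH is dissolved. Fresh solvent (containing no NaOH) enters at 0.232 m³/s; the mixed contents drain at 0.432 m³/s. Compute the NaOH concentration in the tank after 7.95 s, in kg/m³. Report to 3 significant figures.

1.66 kg/m³

Total volume: dV/dt = Q_in − Q_out = -0.20000 m³/s, so V(t) = 3.79 − 0.20000 t and V(7.95) = 2.2000 m³.
Species balance (pure solvent in): dm/dt = −Q_out · m/V(t).
dm/m = −Q_out dt/(V₀ − 0.20000 t); integrating gives ln(m/m₀) = −(Q_out/(Q_in−Q_out)) ln(V/V₀).
m = m₀ (V₀/V)^(Q_out/(Q_in−Q_out)) = 11.8 × (3.79/2.2000)^(-2.1600) = 3.6446 kg.
C = m/V = 3.6446/2.2000 = 1.6567 kg/m³.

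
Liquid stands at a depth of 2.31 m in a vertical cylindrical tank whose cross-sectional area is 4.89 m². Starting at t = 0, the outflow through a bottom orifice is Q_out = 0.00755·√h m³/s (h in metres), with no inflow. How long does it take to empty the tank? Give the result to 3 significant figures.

1970 s

With no inflow, A dh/dt = −0.00755 √h.
This is separable: 2 d(√h)/dt = −0.00755/A, so √h = √h₀ − (0.00755/(2A)) t.
Set h = 0: 2√h₀ = (0.00755/A) t_empty ⇒ t_empty = 2A√h₀/0.00755.
t_empty = 2·4.89·√2.31/0.00755 = 9.7800·1.5199/0.00755 = 1968.8 s.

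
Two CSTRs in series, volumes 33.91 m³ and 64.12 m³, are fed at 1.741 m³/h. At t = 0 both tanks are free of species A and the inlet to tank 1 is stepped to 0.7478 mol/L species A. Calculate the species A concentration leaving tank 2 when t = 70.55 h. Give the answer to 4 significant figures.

Each tank obeys Vᵢ dCᵢ/dt = Q(Cᵢ₋₁ − Cᵢ), so τᵢ = Vᵢ/Q.
τ₁ = 33.91/1.741 = 19.4773 h; τ₂ = 64.12/1.741 = 36.8294 h.
Tank 1: C₁ = C_in(1 − e^(−t/τ₁)). Tank 2 (τ₁ ≠ τ₂): C₂ = C_in[1 − (τ₁ e^(−t/τ₁) − τ₂ e^(−t/τ₂))/(τ₁ − τ₂)].
At t = 70.55: e^(−t/τ₁) = 0.0267248, e^(−t/τ₂) = 0.147255.
C₂ = 0.7478·[1 − (19.4773·0.0267248 − 36.8294·0.147255)/(-17.3521)] = 0.7478·0.717453 = 0.536511 mol/L.

0.5365 mol/L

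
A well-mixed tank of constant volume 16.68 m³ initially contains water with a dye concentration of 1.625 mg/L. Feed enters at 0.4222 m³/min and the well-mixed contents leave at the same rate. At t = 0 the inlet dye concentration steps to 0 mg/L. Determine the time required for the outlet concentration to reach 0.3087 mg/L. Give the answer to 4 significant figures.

Species balance on the tank: V dC/dt = Q(C_in − C), so τ = V/Q = 39.5073 min.
C(t) = C_in + (C₀ − C_in) e^(−t/τ). Set C = 0.3087 and solve for t:
e^(−t/τ) = (C − C_in)/(C₀ − C_in) = (0.3087 − 0)/(1.625 − 0) = 0.189969
t = −τ ln(…) = 39.5073 × 1.66089 = 65.6175 min.

65.62 min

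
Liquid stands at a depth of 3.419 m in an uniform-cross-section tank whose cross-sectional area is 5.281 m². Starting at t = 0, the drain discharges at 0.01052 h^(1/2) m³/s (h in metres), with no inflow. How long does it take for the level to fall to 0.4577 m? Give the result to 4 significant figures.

A dh/dt = −Q_out = −0.01052 √h.
∫ h^(−1/2) dh = −(0.01052/A) ∫ dt, giving 2√h = 2√h₀ − (0.01052/A) t.
t = 2A(√h₀ − √h)/0.01052 = 2·5.281·(√3.419 − √0.4577)/0.01052
  = 10.5620 × (1.84905 − 0.676535) / 0.01052 = 1177.20 s.

1177 s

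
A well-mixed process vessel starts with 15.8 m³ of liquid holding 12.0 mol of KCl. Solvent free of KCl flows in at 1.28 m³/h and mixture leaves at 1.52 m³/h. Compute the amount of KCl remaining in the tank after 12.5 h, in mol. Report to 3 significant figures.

3.16 mol

Total volume: dV/dt = Q_in − Q_out = -0.24000 m³/h, so V(t) = 15.8 − 0.24000 t and V(12.5) = 12.800 m³.
Solute balance: dm/dt = 0 − Q_out C = −Q_out m/V(t).
Separate: dm/m = −Q_out dt/V(t) ⇒ ln(m/m₀) = −(Q_out/(Q_in−Q_out)) ln(V/V₀).
m = m₀ (V₀/V)^(Q_out/(Q_in−Q_out)) = 12.0 × (15.8/12.800)^(-6.3333) = 3.1624 mol.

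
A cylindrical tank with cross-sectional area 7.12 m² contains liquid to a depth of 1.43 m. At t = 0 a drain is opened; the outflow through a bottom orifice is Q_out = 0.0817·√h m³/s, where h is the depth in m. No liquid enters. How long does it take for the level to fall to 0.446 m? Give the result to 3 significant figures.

92.0 s

Volume balance on the tank: A dh/dt = −0.0817 √h.
This is separable: 2 d(√h)/dt = −0.0817/A, so √h = √h₀ − (0.0817/(2A)) t.
t = 2A(√h₀ − √h)/0.0817 = 2·7.12·(√1.43 − √0.446)/0.0817
  = 14.240 × (1.1958 − 0.66783) / 0.0817 = 92.027 s.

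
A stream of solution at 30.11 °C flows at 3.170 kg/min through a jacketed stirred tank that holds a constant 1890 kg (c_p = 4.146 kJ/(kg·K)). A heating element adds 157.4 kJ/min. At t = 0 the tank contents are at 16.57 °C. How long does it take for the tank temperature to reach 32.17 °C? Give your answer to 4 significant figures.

M c_p dT/dt = ṁ c_p (T_in − T) + Q̇.
τ = M/ṁ = 596.215 min; T_ss = T_in + Q̇/(ṁ c_p) = 42.0861 °C.
T(t) = T_ss + (T₀ − T_ss) e^(−t/τ). Set T = 32.17:
e^(−t/τ) = (32.17 − 42.0861)/(16.57 − 42.0861) = 0.388622
t = −596.215 · ln(0.388622) = 563.511 min.

563.5 min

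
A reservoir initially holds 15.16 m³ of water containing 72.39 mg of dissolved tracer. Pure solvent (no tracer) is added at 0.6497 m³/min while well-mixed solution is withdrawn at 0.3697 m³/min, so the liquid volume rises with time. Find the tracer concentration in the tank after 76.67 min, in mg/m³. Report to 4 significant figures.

Let m(t) be the amount of tracer. Volume: V(t) = V₀ + (Q_in − Q_out) t = 15.16 + 0.280000 t; V(76.67) = 36.6276 m³.
No tracer enters, so dm/dt = −Q_out · (m/V).
dm/m = −Q_out dt/(V₀ + 0.280000 t); integrating gives ln(m/m₀) = −(Q_out/(Q_in−Q_out)) ln(V/V₀).
m = m₀ (V₀/V)^(Q_out/(Q_in−Q_out)) = 72.39 × (15.16/36.6276)^(1.32036) = 22.5859 mg.
C = m/V = 22.5859/36.6276 = 0.616636 mg/m³.

0.6166 mg/m³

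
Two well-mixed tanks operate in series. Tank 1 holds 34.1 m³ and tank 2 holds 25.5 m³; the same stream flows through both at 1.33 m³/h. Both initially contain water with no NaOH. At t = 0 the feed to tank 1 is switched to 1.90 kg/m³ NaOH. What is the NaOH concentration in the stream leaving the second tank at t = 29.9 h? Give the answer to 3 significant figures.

0.737 kg/m³

Time constants: τᵢ = Vᵢ/Q for each well-mixed tank.
τ₁ = 34.1/1.33 = 25.639 h; τ₂ = 25.5/1.33 = 19.173 h.
Solving the cascade with C₁(0)=C₂(0)=0 gives C₂(t) = C_in[1 − (τ₁ e^(−t/τ₁) − τ₂ e^(−t/τ₂))/(τ₁ − τ₂)].
At t = 29.9: e^(−t/τ₁) = 0.31155, e^(−t/τ₂) = 0.21024.
C₂ = 1.90·[1 − (25.639·0.31155 − 19.173·0.21024)/(6.4662)] = 1.90·0.38805 = 0.73730 kg/m³.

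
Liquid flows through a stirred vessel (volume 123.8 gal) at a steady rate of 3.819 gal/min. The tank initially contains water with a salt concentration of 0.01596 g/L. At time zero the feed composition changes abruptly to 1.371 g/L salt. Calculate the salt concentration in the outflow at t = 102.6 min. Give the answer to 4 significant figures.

Transient balance on the dissolved component: V dC/dt = Q(C_in − C).
Time constant τ = V/Q = 123.8/3.819 = 32.4169 min.
Solution: C(t) = C_in + (C₀ − C_in) e^(−t/τ).
C(102.6) = 1.371 + (0.01596 − 1.371)·e^(−102.6/32.4169) = 1.371 + (-1.35504)·0.0422133 = 1.31380 g/L.

1.314 g/L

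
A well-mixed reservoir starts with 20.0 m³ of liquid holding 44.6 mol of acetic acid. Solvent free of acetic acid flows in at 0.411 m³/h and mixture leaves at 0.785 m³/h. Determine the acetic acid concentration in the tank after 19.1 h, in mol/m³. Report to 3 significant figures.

1.37 mol/m³

Total volume: dV/dt = Q_in − Q_out = -0.37400 m³/h, so V(t) = 20.0 − 0.37400 t and V(19.1) = 12.857 m³.
No acetic acid enters, so dm/dt = −Q_out · (m/V).
dm/m = −Q_out dt/(V₀ − 0.37400 t); integrating gives ln(m/m₀) = −(Q_out/(Q_in−Q_out)) ln(V/V₀).
m = m₀ (V₀/V)^(Q_out/(Q_in−Q_out)) = 44.6 × (20.0/12.857)^(-2.0989) = 17.642 mol.
C = m/V = 17.642/12.857 = 1.3722 mol/m³.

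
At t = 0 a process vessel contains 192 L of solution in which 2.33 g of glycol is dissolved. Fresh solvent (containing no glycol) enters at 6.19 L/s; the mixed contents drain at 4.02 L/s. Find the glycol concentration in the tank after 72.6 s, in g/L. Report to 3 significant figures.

Total volume: dV/dt = Q_in − Q_out = 2.1700 L/s, so V(t) = 192 + 2.1700 t and V(72.6) = 349.54 L.
Species balance (pure solvent in): dm/dt = −Q_out · m/V(t).
dm/m = −Q_out dt/(V₀ + 2.1700 t); integrating gives ln(m/m₀) = −(Q_out/(Q_in−Q_out)) ln(V/V₀).
m = m₀ (V₀/V)^(Q_out/(Q_in−Q_out)) = 2.33 × (192/349.54)^(1.8525) = 0.76794 g.
C = m/V = 0.76794/349.54 = 0.0021970 g/L.

0.00220 g/L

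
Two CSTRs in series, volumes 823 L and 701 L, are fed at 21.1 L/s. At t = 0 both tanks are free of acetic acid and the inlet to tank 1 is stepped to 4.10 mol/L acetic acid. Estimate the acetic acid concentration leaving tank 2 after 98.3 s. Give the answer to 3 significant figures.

3.10 mol/L

Species balance on tank i: dCᵢ/dt = (Cᵢ₋₁ − Cᵢ)/τᵢ with τᵢ = Vᵢ/Q.
τ₁ = 823/21.1 = 39.005 s; τ₂ = 701/21.1 = 33.223 s.
Solving the cascade with C₁(0)=C₂(0)=0 gives C₂(t) = C_in[1 − (τ₁ e^(−t/τ₁) − τ₂ e^(−t/τ₂))/(τ₁ − τ₂)].
At t = 98.3: e^(−t/τ₁) = 0.080443, e^(−t/τ₂) = 0.051880.
C₂ = 4.10·[1 − (39.005·0.080443 − 33.223·0.051880)/(5.7820)] = 4.10·0.75544 = 3.0973 mol/L.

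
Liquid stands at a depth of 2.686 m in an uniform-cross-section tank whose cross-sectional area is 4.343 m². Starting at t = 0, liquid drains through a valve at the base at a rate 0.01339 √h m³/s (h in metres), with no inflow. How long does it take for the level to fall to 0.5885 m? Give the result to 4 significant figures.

565.5 s

Volume balance on the tank: A dh/dt = −0.01339 √h.
This is separable: 2 d(√h)/dt = −0.01339/A, so √h = √h₀ − (0.01339/(2A)) t.
t = 2A(√h₀ − √h)/0.01339 = 2·4.343·(√2.686 − √0.5885)/0.01339
  = 8.68600 × (1.63890 − 0.767138) / 0.01339 = 565.508 s.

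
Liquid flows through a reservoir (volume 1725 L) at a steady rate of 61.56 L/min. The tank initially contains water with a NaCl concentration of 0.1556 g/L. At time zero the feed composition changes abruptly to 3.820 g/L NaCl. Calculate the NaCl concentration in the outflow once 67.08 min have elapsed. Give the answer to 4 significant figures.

Unsteady species balance (constant V, well mixed): V dC/dt = Q(C_in − C).
Rewrite as dC/dt + C/τ = C_in/τ, τ = V/Q = 28.0214 min.
C approaches C_in exponentially: C(t) = C_in + (C₀ − C_in) e^(−t/τ).
C(67.08) = 3.820 + (0.1556 − 3.820)·e^(−67.08/28.0214) = 3.820 + (-3.66440)·0.0912748 = 3.48553 g/L.

3.486 g/L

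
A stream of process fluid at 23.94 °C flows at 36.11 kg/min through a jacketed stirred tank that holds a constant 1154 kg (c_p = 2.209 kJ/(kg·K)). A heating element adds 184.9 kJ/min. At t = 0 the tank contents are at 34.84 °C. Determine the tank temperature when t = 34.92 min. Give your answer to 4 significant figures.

29.14 °C

Unsteady energy balance on the tank contents: M c_p dT/dt = ṁ c_p (T_in − T) + 184.9.
τ = M/ṁ = 31.9579 min; T_ss = T_in + Q̇/(ṁ c_p) = 23.94 + 184.9/(36.11·2.209) = 26.2580 °C.
This is linear first-order; T(t) = T_ss + (T₀ − T_ss) e^(−t/τ).
T(34.92) = 26.2580 + (8.58200)·e^(−34.92/31.9579) = 26.2580 + (8.58200)·0.335314 = 29.1357 °C.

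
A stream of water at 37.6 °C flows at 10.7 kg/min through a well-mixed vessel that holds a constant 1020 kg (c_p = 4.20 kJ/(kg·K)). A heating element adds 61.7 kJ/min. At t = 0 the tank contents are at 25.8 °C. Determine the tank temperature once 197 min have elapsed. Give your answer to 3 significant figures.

37.3 °C

M c_p dT/dt = ṁ c_p (T_in − T) + Q̇.
τ = M/ṁ = 95.327 min; T_ss = T_in + Q̇/(ṁ c_p) = 37.6 + 61.7/(10.7·4.20) = 38.973 °C.
This is linear first-order; T(t) = T_ss + (T₀ − T_ss) e^(−t/τ).
T(197) = 38.973 + (-13.173)·e^(−197/95.327) = 38.973 + (-13.173)·0.12662 = 37.305 °C.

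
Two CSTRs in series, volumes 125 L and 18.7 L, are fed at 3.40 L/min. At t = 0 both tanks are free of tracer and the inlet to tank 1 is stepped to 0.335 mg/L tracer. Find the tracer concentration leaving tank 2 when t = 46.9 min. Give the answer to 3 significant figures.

Species balance on tank i: dCᵢ/dt = (Cᵢ₋₁ − Cᵢ)/τᵢ with τᵢ = Vᵢ/Q.
τ₁ = 125/3.40 = 36.765 min; τ₂ = 18.7/3.40 = 5.5000 min.
Tank 1: C₁ = C_in(1 − e^(−t/τ₁)). Tank 2 (τ₁ ≠ τ₂): C₂ = C_in[1 − (τ₁ e^(−t/τ₁) − τ₂ e^(−t/τ₂))/(τ₁ − τ₂)].
At t = 46.9: e^(−t/τ₁) = 0.27924, e^(−t/τ₂) = 0.00019799.
C₂ = 0.335·[1 − (36.765·0.27924 − 5.5000·0.00019799)/(31.265)] = 0.335·0.67167 = 0.22501 mg/L.

0.225 mg/L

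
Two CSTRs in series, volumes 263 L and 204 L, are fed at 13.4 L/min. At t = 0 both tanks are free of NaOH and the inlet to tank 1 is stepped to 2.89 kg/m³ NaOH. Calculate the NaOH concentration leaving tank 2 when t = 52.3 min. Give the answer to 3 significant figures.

2.32 kg/m³

Time constants: τᵢ = Vᵢ/Q for each well-mixed tank.
τ₁ = 263/13.4 = 19.627 min; τ₂ = 204/13.4 = 15.224 min.
Solving the cascade with C₁(0)=C₂(0)=0 gives C₂(t) = C_in[1 − (τ₁ e^(−t/τ₁) − τ₂ e^(−t/τ₂))/(τ₁ − τ₂)].
At t = 52.3: e^(−t/τ₁) = 0.069619, e^(−t/τ₂) = 0.032213.
C₂ = 2.89·[1 − (19.627·0.069619 − 15.224·0.032213)/(4.4030)] = 2.89·0.80104 = 2.3150 kg/m³.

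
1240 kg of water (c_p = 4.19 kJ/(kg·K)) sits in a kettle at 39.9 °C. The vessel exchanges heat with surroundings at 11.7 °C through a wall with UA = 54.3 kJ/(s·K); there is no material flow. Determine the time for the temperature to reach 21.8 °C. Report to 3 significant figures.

Lumped-capacitance energy balance: M c_p dT/dt = UA(T_amb − T).
τ = M c_p/UA = 95.683 s; T_ss = T_amb = 11.700 °C.
T(t) = T_ss + (T₀ − T_ss)e^(−t/τ); set T = 21.8:
t = −τ ln[(T − T_ss)/(T₀ − T_ss)] = −95.683 · ln(0.35816) = 98.246 s.

98.2 s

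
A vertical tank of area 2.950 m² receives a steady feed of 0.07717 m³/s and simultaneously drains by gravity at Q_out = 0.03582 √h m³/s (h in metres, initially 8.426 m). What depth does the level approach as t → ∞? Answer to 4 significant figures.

Level balance: A dh/dt = 0.07717 − 0.03582 √h. Setting dh/dt = 0:
Q_in = 0.03582 √h_ss ⇒ √h_ss = 0.07717/0.03582 = 2.15438.
h_ss = 2.15438² = 4.64137 m. (Since h₀ = 8.426 m > h_ss, the level will fall toward this value.)

4.641 m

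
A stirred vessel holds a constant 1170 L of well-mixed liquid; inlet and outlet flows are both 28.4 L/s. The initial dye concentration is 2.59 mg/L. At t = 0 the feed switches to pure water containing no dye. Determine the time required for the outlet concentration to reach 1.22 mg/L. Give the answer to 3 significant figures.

Transient balance on the dissolved component: V dC/dt = Q(C_in − C), so τ = V/Q = 41.197 s.
C(t) = C_in + (C₀ − C_in) e^(−t/τ). Set C = 1.22 and solve for t:
e^(−t/τ) = (C − C_in)/(C₀ − C_in) = (1.22 − 0)/(2.59 − 0) = 0.47104
t = −τ ln(…) = 41.197 × 0.75281 = 31.014 s.

31.0 s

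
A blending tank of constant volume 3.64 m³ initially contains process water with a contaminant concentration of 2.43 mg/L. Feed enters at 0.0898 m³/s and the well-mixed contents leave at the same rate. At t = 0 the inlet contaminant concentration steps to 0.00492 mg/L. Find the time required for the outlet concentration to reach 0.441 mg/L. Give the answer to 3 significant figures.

69.5 s

Mass balance on the solute (V constant): V dC/dt = Q(C_in − C), so τ = V/Q = 40.535 s.
C(t) = C_in + (C₀ − C_in) e^(−t/τ). Set C = 0.441 and solve for t:
e^(−t/τ) = (C − C_in)/(C₀ − C_in) = (0.441 − 0.00492)/(2.43 − 0.00492) = 0.17982
t = −τ ln(…) = 40.535 × 1.7158 = 69.549 s.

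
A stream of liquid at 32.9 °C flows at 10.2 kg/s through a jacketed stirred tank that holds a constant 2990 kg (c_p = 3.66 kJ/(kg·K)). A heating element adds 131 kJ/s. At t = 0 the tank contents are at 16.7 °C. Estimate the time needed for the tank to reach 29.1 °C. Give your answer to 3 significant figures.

M c_p dT/dt = ṁ c_p (T_in − T) + Q̇.
τ = M/ṁ = 293.14 s; T_ss = T_in + Q̇/(ṁ c_p) = 36.409 °C.
T(t) = T_ss + (T₀ − T_ss) e^(−t/τ). Set T = 29.1:
e^(−t/τ) = (29.1 − 36.409)/(16.7 − 36.409) = 0.37085
t = −293.14 · ln(0.37085) = 290.78 s.

291 s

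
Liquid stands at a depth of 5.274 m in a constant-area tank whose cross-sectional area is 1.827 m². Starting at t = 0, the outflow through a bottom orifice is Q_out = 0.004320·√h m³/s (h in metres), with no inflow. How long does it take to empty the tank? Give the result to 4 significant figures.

With no inflow, A dh/dt = −0.004320 √h.
∫ h^(−1/2) dh = −(0.004320/A) ∫ dt, giving 2√h = 2√h₀ − (0.004320/A) t.
Set h = 0: 2√h₀ = (0.004320/A) t_empty ⇒ t_empty = 2A√h₀/0.004320.
t_empty = 2·1.827·√5.274/0.004320 = 3.65400·2.29652/0.004320 = 1942.47 s.

1942 s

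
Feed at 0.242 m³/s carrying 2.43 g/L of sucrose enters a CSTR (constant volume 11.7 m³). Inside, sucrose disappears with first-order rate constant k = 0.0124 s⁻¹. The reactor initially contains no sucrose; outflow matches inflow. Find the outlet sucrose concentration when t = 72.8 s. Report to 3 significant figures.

1.38 g/L

Species balance: V dC/dt = Q C_in − Q C − k V C.
This is linear with rate a = Q/V + k = 0.033084 s⁻¹.
C_ss = Q C_in/(Q + kV) = 1.5192 g/L; C(t) = C_ss + (C₀ − C_ss) e^(−a t).
C(72.8) = 1.5192 + (-1.5192)·e^(−0.033084·72.8) = 1.5192 + (-1.5192)·0.089950 = 1.3826 g/L.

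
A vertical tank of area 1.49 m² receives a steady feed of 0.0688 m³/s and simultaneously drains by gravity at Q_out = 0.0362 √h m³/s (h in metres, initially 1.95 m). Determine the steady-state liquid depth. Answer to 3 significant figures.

A dh/dt = Q_in − 0.0362 √h. Steady state requires inflow = outflow:
Q_in = 0.0362 √h_ss ⇒ √h_ss = 0.0688/0.0362 = 1.9006.
h_ss = 1.9006² = 3.6121 m. (Since h₀ = 1.95 m < h_ss, the level will rise toward this value.)

3.61 m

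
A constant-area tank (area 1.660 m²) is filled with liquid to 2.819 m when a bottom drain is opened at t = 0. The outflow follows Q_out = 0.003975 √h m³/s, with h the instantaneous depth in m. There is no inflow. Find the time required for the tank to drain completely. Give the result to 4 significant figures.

A dh/dt = −Q_out = −0.003975 √h.
Separate and integrate: 2(√h − √h₀) = −(0.003975/A) t.
Set h = 0: 2√h₀ = (0.003975/A) t_empty ⇒ t_empty = 2A√h₀/0.003975.
t_empty = 2·1.660·√2.819/0.003975 = 3.32000·1.67899/0.003975 = 1402.32 s.

1402 s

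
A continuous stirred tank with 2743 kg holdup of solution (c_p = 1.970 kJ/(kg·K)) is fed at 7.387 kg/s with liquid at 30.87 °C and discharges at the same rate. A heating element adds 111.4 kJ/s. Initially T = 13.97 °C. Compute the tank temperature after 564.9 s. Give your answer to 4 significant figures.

Unsteady energy balance on the tank contents: M c_p dT/dt = ṁ c_p (T_in − T) + 111.4.
Rearrange: dT/dt = (T_ss − T)/τ with τ = M/ṁ = 371.328 s and T_ss = T_in + Q̇/(ṁ c_p) = 38.5251 °C.
Solution: T(t) = T_ss + (T₀ − T_ss) e^(−t/τ).
T(564.9) = 38.5251 + (-24.5551)·e^(−564.9/371.328) = 38.5251 + (-24.5551)·0.218429 = 33.1616 °C.

33.16 °C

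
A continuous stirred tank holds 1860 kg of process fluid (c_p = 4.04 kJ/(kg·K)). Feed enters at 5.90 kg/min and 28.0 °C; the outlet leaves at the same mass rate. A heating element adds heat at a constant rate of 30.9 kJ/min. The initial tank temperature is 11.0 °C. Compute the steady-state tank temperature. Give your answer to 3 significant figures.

M c_p dT/dt = ṁ c_p (T_in − T) + Q̇.
At steady state dT/dt = 0 ⇒ T_ss = T_in + Q̇/(ṁ c_p) = 28.0 + 30.9/(5.90·4.04) = 29.296 °C.

29.3 °C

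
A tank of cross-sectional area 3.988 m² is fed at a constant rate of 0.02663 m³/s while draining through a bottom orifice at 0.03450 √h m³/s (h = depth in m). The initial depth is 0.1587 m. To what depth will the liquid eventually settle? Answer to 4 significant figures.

A dh/dt = Q_in − 0.03450 √h. Steady state requires inflow = outflow:
Q_in = 0.03450 √h_ss ⇒ √h_ss = 0.02663/0.03450 = 0.771884.
h_ss = 0.771884² = 0.595805 m. (Since h₀ = 0.1587 m < h_ss, the level will rise toward this value.)

0.5958 m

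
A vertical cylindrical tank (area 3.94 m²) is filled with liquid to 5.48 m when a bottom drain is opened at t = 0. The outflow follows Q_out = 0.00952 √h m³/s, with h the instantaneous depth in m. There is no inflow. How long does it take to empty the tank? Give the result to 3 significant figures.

1940 s

With no inflow, A dh/dt = −0.00952 √h.
∫ h^(−1/2) dh = −(0.00952/A) ∫ dt, giving 2√h = 2√h₀ − (0.00952/A) t.
Tank is empty when √h = 0: t_empty = 2A√h₀/0.00952.
t_empty = 2·3.94·√5.48/0.00952 = 7.8800·2.3409/0.00952 = 1937.7 s.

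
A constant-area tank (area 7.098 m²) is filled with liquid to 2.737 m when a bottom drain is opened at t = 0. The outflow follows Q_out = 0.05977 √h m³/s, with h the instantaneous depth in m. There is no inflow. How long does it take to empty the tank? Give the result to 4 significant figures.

392.9 s

A dh/dt = −Q_out = −0.05977 √h.
This is separable: 2 d(√h)/dt = −0.05977/A, so √h = √h₀ − (0.05977/(2A)) t.
Tank is empty when √h = 0: t_empty = 2A√h₀/0.05977.
t_empty = 2·7.098·√2.737/0.05977 = 14.1960·1.65439/0.05977 = 392.934 s.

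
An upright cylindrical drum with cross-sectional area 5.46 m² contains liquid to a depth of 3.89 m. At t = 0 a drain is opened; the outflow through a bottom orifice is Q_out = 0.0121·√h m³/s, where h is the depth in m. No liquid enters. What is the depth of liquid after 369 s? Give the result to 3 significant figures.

With no inflow, A dh/dt = −0.0121 √h.
This is separable: 2 d(√h)/dt = −0.0121/A, so √h = √h₀ − (0.0121/(2A)) t.
√h = √3.89 − 0.0121·369/(2·5.46) = 1.9723 − 0.40887 = 1.5634.
h = 1.5634² = 2.4443 m.

2.44 m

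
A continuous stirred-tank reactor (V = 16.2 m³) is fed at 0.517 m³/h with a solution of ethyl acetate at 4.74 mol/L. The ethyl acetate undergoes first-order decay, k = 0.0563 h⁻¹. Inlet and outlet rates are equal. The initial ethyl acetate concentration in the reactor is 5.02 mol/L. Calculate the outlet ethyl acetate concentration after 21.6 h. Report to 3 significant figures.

2.21 mol/L

V dC/dt = Q(C_in − C) − k V C.
This is linear with rate a = Q/V + k = 0.088214 h⁻¹.
C_ss = Q C_in/(Q + kV) = 1.7148 mol/L; C(t) = C_ss + (C₀ − C_ss) e^(−a t).
C(21.6) = 1.7148 + (3.3052)·e^(−0.088214·21.6) = 1.7148 + (3.3052)·0.14876 = 2.2065 mol/L.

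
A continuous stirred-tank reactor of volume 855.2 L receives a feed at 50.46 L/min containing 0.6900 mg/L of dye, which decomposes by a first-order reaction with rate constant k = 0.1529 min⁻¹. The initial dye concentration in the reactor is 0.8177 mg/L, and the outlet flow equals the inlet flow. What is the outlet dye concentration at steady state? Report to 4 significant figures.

Species balance: V dC/dt = Q C_in − Q C − k V C.
Steady state (dC/dt = 0): C_ss = Q C_in/(Q + kV) = C_in/(1 + kV/Q).
C_ss = 50.46·0.6900/(50.46 + 0.1529·855.2) = 34.8174/181.220 = 0.192128 mg/L.

0.1921 mg/L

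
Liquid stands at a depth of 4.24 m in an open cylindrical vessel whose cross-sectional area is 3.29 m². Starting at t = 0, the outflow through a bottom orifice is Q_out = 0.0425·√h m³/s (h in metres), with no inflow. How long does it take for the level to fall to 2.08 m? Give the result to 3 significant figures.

95.5 s

A dh/dt = −Q_out = −0.0425 √h.
This is separable: 2 d(√h)/dt = −0.0425/A, so √h = √h₀ − (0.0425/(2A)) t.
t = 2A(√h₀ − √h)/0.0425 = 2·3.29·(√4.24 − √2.08)/0.0425
  = 6.5800 × (2.0591 − 1.4422) / 0.0425 = 95.511 s.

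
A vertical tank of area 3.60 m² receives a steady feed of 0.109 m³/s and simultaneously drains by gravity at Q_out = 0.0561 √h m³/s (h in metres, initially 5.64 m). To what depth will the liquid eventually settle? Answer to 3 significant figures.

3.78 m

A dh/dt = Q_in − 0.0561 √h. Steady state requires inflow = outflow:
Q_in = 0.0561 √h_ss ⇒ √h_ss = 0.109/0.0561 = 1.9430.
h_ss = 1.9430² = 3.7751 m. (Since h₀ = 5.64 m > h_ss, the level will fall toward this value.)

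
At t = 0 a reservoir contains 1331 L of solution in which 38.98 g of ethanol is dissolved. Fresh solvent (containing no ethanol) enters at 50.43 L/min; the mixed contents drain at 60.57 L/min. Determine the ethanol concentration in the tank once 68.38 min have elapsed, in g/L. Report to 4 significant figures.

0.0007536 g/L

Let m(t) be the amount of ethanol. Volume: V(t) = V₀ + (Q_in − Q_out) t = 1331 − 10.1400 t; V(68.38) = 637.627 L.
No ethanol enters, so dm/dt = −Q_out · (m/V).
dm/m = −Q_out dt/(V₀ − 10.1400 t); integrating gives ln(m/m₀) = −(Q_out/(Q_in−Q_out)) ln(V/V₀).
m = m₀ (V₀/V)^(Q_out/(Q_in−Q_out)) = 38.98 × (1331/637.627)^(-5.97337) = 0.480489 g.
C = m/V = 0.480489/637.627 = 0.000753558 g/L.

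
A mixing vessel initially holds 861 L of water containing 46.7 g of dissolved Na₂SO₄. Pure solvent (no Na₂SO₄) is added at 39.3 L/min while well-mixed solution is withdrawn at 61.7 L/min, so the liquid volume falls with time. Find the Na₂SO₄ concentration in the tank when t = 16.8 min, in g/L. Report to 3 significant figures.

Total volume: dV/dt = Q_in − Q_out = -22.400 L/min, so V(t) = 861 − 22.400 t and V(16.8) = 484.68 L.
Solute balance: dm/dt = 0 − Q_out C = −Q_out m/V(t).
Separate: dm/m = −Q_out dt/V(t) ⇒ ln(m/m₀) = −(Q_out/(Q_in−Q_out)) ln(V/V₀).
m = m₀ (V₀/V)^(Q_out/(Q_in−Q_out)) = 46.7 × (861/484.68)^(-2.7545) = 9.5928 g.
C = m/V = 9.5928/484.68 = 0.019792 g/L.

0.0198 g/L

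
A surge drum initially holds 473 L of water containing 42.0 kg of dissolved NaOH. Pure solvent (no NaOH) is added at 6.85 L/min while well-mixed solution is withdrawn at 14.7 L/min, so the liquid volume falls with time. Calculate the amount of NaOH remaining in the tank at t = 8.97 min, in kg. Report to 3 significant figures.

Total volume: dV/dt = Q_in − Q_out = -7.8500 L/min, so V(t) = 473 − 7.8500 t and V(8.97) = 402.59 L.
No NaOH enters, so dm/dt = −Q_out · (m/V).
dm/m = −Q_out dt/(V₀ − 7.8500 t); integrating gives ln(m/m₀) = −(Q_out/(Q_in−Q_out)) ln(V/V₀).
m = m₀ (V₀/V)^(Q_out/(Q_in−Q_out)) = 42.0 × (473/402.59)^(-1.8726) = 31.057 kg.

31.1 kg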